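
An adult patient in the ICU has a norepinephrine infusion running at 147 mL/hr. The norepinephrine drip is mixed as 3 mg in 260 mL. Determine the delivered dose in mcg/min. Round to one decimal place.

28.3 mcg/min

Concentration = 3 mg ÷ 260 mL = 0.01153846 mg/mL = 11.53846 mcg/mL
Drug rate = 147 mL/hr × 11.53846 mcg/mL = 1696.154 mcg/hr
1696.154 mcg/hr ÷ 60 min/hr = 28.26923 mcg/min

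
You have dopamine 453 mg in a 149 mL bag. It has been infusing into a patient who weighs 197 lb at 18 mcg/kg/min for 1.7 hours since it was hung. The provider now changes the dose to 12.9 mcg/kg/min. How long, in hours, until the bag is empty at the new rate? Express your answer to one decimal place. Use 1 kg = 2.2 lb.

4.2 hours

Initial rate:
Weight = 197 lb ÷ 2.2 lb/kg = 89.54545 kg
Dose = 18 mcg/kg/min × 89.54545 kg = 1611.818 mcg/min
1611.818 mcg/min × 60 min/hr = 96709.09 mcg/hr
Concentration = 453 mg ÷ 149 mL = 3.040268 mg/mL = 3040.268 mcg/mL
Rate = 96709.09 mcg/hr ÷ 3040.268 mcg/mL = 31.80939 mL/hr
Volume infused so far = 31.80939 mL/hr × 1.7 hr = 54.07597 mL
Volume remaining = 149 − 54.07597 = 94.92403 mL
New rate:
Dose = 12.9 mcg/kg/min × 89.54545 kg = 1155.136 mcg/min
1155.136 mcg/min × 60 min/hr = 69308.18 mcg/hr
Rate = 69308.18 mcg/hr ÷ 3040.268 mcg/mL = 22.79673 mL/hr
Time remaining = 94.92403 mL ÷ 22.79673 mL/hr = 4.163932 hr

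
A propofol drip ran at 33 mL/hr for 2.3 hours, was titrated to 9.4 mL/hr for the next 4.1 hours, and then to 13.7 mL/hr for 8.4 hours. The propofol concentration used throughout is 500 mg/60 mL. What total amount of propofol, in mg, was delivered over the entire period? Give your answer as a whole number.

Concentration = 500 mg ÷ 60 mL = 8.333333 mg/mL
Stage 1: 33 mL/hr × 2.3 hr = 75.9 mL → 75.9 mL × 8.333333 mg/mL = 632.5 mg
Stage 2: 9.4 mL/hr × 4.1 hr = 38.54 mL → 38.54 mL × 8.333333 mg/mL = 321.1667 mg
Stage 3: 13.7 mL/hr × 8.4 hr = 115.08 mL → 115.08 mL × 8.333333 mg/mL = 959 mg
Total = 632.5 + 321.1667 + 959 = 1912.667 mg

1913 mg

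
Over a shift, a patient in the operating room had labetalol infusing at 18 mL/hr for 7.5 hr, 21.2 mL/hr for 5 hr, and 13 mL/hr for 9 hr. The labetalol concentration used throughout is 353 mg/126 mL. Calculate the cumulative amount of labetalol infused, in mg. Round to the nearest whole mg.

Concentration = 353 mg ÷ 126 mL = 2.801587 mg/mL
Stage 1: 18 mL/hr × 7.5 hr = 135 mL → 135 mL × 2.801587 mg/mL = 378.2143 mg
Stage 2: 21.2 mL/hr × 5 hr = 106 mL → 106 mL × 2.801587 mg/mL = 296.9683 mg
Stage 3: 13 mL/hr × 9 hr = 117 mL → 117 mL × 2.801587 mg/mL = 327.7857 mg
Total = 378.2143 + 296.9683 + 327.7857 = 1002.968 mg

1003 mg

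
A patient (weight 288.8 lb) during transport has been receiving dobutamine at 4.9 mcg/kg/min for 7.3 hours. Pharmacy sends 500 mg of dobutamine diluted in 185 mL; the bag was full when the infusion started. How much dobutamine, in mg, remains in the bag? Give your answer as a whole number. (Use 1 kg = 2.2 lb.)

Weight = 288.8 lb ÷ 2.2 lb/kg = 131.2727 kg
Dose = 4.9 mcg/kg/min × 131.2727 kg = 643.2364 mcg/min
643.2364 mcg/min × 60 min/hr = 38594.18 mcg/hr
Concentration = 500 mg ÷ 185 mL = 2.702703 mg/mL = 2702.703 mcg/mL
Rate = 38594.18 mcg/hr ÷ 2702.703 mcg/mL = 14.27985 mL/hr
Volume infused = 14.27985 mL/hr × 7.3 hr = 104.2429 mL
Volume remaining = 185 − 104.2429 = 80.75711 mL
Drug remaining = 80.75711 mL × 2702.703 mcg/mL = 218262.5 mcg = 218.2625 mg

218 mg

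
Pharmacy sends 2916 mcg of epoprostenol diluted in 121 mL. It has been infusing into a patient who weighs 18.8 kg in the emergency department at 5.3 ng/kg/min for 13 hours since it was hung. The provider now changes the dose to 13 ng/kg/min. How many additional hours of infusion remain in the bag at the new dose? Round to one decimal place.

Initial rate:
Dose = 5.3 ng/kg/min × 18.8 kg = 99.64 ng/min
99.64 ng/min × 60 min/hr = 5978.4 ng/hr
Concentration = 2916 mcg ÷ 121 mL = 24.09917 mcg/mL = 24099.17 ng/mL
Rate = 5978.4 ng/hr ÷ 24099.17 ng/mL = 0.2480749 mL/hr
Volume infused so far = 0.2480749 mL/hr × 13 hr = 3.224974 mL
Volume remaining = 121 − 3.224974 = 117.775 mL
New rate:
Dose = 13 ng/kg/min × 18.8 kg = 244.4 ng/min
244.4 ng/min × 60 min/hr = 14664 ng/hr
Rate = 14664 ng/hr ÷ 24099.17 ng/mL = 0.6084856 mL/hr
Time remaining = 117.775 mL ÷ 0.6084856 mL/hr = 193.5543 hr

193.6 hours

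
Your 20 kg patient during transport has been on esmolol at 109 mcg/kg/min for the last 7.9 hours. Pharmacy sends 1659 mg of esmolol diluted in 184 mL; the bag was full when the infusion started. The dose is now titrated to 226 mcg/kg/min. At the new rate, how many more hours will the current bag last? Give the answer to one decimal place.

2.3 hours

Initial rate:
Dose = 109 mcg/kg/min × 20 kg = 2180 mcg/min
2180 mcg/min × 60 min/hr = 130800 mcg/hr
Concentration = 1659 mg ÷ 184 mL = 9.016304 mg/mL = 9016.304 mcg/mL
Rate = 130800 mcg/hr ÷ 9016.304 mcg/mL = 14.50705 mL/hr
Volume infused so far = 14.50705 mL/hr × 7.9 hr = 114.6057 mL
Volume remaining = 184 − 114.6057 = 69.39429 mL
New rate:
Dose = 226 mcg/kg/min × 20 kg = 4520 mcg/min
4520 mcg/min × 60 min/hr = 271200 mcg/hr
Rate = 271200 mcg/hr ÷ 9016.304 mcg/mL = 30.07884 mL/hr
Time remaining = 69.39429 mL ÷ 30.07884 mL/hr = 2.30708 hr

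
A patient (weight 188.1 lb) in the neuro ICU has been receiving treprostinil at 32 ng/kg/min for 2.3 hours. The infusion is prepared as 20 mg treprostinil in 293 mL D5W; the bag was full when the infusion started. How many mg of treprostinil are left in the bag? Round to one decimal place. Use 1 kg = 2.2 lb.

Weight = 188.1 lb ÷ 2.2 lb/kg = 85.5 kg
Dose = 32 ng/kg/min × 85.5 kg = 2736 ng/min
2736 ng/min × 60 min/hr = 164160 ng/hr
Concentration = 20 mg ÷ 293 mL = 0.06825939 mg/mL = 68259.39 ng/mL
Rate = 164160 ng/hr ÷ 68259.39 ng/mL = 2.404944 mL/hr
Volume infused = 2.404944 mL/hr × 2.3 hr = 5.531371 mL
Volume remaining = 293 − 5.531371 = 287.4686 mL
Drug remaining = 287.4686 mL × 68259.39 ng/mL = 19622432 ng = 19.62243 mg

19.6 mg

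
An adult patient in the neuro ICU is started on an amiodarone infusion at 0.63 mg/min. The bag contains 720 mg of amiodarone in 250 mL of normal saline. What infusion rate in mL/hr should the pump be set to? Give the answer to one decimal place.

0.63 mg/min × 60 min/hr = 37.8 mg/hr
Concentration = 720 mg ÷ 250 mL = 2.88 mg/mL
Rate = 37.8 mg/hr ÷ 2.88 mg/mL = 13.125 mL/hr

13.1 mL/hr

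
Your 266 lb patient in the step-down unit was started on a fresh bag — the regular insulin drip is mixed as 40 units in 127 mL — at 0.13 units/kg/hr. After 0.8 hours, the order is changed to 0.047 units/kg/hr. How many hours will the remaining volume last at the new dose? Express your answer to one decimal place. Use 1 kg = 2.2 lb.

Initial rate:
Weight = 266 lb ÷ 2.2 lb/kg = 120.9091 kg
Dose = 0.13 units/kg/hr × 120.9091 kg = 15.71818 units/hr
Concentration = 40 units ÷ 127 mL = 0.3149606 units/mL
Rate = 15.71818 units/hr ÷ 0.3149606 units/mL = 49.90523 mL/hr
Volume infused so far = 49.90523 mL/hr × 0.8 hr = 39.92418 mL
Volume remaining = 127 − 39.92418 = 87.07582 mL
New rate:
Dose = 0.047 units/kg/hr × 120.9091 kg = 5.682727 units/hr
Rate = 5.682727 units/hr ÷ 0.3149606 units/mL = 18.04266 mL/hr
Time remaining = 87.07582 mL ÷ 18.04266 mL/hr = 4.826108 hr

4.8 hours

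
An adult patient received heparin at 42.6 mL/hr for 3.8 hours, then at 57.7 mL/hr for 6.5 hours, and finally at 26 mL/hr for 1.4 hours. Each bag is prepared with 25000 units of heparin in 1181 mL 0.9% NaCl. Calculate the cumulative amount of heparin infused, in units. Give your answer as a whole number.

Concentration = 25000 units ÷ 1181 mL = 21.1685 units/mL
Stage 1: 42.6 mL/hr × 3.8 hr = 161.88 mL → 161.88 mL × 21.1685 units/mL = 3426.757 units
Stage 2: 57.7 mL/hr × 6.5 hr = 375.05 mL → 375.05 mL × 21.1685 units/mL = 7939.246 units
Stage 3: 26 mL/hr × 1.4 hr = 36.4 mL → 36.4 mL × 21.1685 units/mL = 770.5334 units
Total = 3426.757 + 7939.246 + 770.5334 = 12136.54 units

12137 units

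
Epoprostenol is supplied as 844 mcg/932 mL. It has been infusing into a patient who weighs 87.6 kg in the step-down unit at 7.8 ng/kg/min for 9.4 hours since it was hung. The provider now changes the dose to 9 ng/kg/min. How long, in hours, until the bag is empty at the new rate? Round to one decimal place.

Initial rate:
Dose = 7.8 ng/kg/min × 87.6 kg = 683.28 ng/min
683.28 ng/min × 60 min/hr = 40996.8 ng/hr
Concentration = 844 mcg ÷ 932 mL = 0.9055794 mcg/mL = 905.5794 ng/mL
Rate = 40996.8 ng/hr ÷ 905.5794 ng/mL = 45.27135 mL/hr
Volume infused so far = 45.27135 mL/hr × 9.4 hr = 425.5507 mL
Volume remaining = 932 − 425.5507 = 506.4493 mL
New rate:
Dose = 9 ng/kg/min × 87.6 kg = 788.4 ng/min
788.4 ng/min × 60 min/hr = 47304 ng/hr
Rate = 47304 ng/hr ÷ 905.5794 ng/mL = 52.23617 mL/hr
Time remaining = 506.4493 mL ÷ 52.23617 mL/hr = 9.695376 hr

9.7 hours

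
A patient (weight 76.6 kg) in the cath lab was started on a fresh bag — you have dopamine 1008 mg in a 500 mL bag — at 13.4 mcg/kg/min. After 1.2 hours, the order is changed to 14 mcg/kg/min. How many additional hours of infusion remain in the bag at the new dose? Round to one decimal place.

Initial rate:
Dose = 13.4 mcg/kg/min × 76.6 kg = 1026.44 mcg/min
1026.44 mcg/min × 60 min/hr = 61586.4 mcg/hr
Concentration = 1008 mg ÷ 500 mL = 2.016 mg/mL = 2016 mcg/mL
Rate = 61586.4 mcg/hr ÷ 2016 mcg/mL = 30.54881 mL/hr
Volume infused so far = 30.54881 mL/hr × 1.2 hr = 36.65857 mL
Volume remaining = 500 − 36.65857 = 463.3414 mL
New rate:
Dose = 14 mcg/kg/min × 76.6 kg = 1072.4 mcg/min
1072.4 mcg/min × 60 min/hr = 64344 mcg/hr
Rate = 64344 mcg/hr ÷ 2016 mcg/mL = 31.91667 mL/hr
Time remaining = 463.3414 mL ÷ 31.91667 mL/hr = 14.51722 hr

14.5 hours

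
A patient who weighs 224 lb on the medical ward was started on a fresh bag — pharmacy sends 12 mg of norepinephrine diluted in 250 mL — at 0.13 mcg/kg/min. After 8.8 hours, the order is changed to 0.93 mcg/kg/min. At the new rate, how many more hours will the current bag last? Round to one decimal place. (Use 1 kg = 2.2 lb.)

0.9 hours

Initial rate:
Weight = 224 lb ÷ 2.2 lb/kg = 101.8182 kg
Dose = 0.13 mcg/kg/min × 101.8182 kg = 13.23636 mcg/min
13.23636 mcg/min × 60 min/hr = 794.1818 mcg/hr
Concentration = 12 mg ÷ 250 mL = 0.048 mg/mL = 48 mcg/mL
Rate = 794.1818 mcg/hr ÷ 48 mcg/mL = 16.54545 mL/hr
Volume infused so far = 16.54545 mL/hr × 8.8 hr = 145.6 mL
Volume remaining = 250 − 145.6 = 104.4 mL
New rate:
Dose = 0.93 mcg/kg/min × 101.8182 kg = 94.69091 mcg/min
94.69091 mcg/min × 60 min/hr = 5681.455 mcg/hr
Rate = 5681.455 mcg/hr ÷ 48 mcg/mL = 118.3636 mL/hr
Time remaining = 104.4 mL ÷ 118.3636 mL/hr = 0.8820276 hr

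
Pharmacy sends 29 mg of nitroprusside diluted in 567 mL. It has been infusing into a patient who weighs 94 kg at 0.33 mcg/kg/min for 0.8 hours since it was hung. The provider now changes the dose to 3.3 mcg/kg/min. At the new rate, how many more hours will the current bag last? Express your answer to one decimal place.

Initial rate:
Dose = 0.33 mcg/kg/min × 94 kg = 31.02 mcg/min
31.02 mcg/min × 60 min/hr = 1861.2 mcg/hr
Concentration = 29 mg ÷ 567 mL = 0.05114638 mg/mL = 51.14638 mcg/mL
Rate = 1861.2 mcg/hr ÷ 51.14638 mcg/mL = 36.38967 mL/hr
Volume infused so far = 36.38967 mL/hr × 0.8 hr = 29.11174 mL
Volume remaining = 567 − 29.11174 = 537.8883 mL
New rate:
Dose = 3.3 mcg/kg/min × 94 kg = 310.2 mcg/min
310.2 mcg/min × 60 min/hr = 18612 mcg/hr
Rate = 18612 mcg/hr ÷ 51.14638 mcg/mL = 363.8967 mL/hr
Time remaining = 537.8883 mL ÷ 363.8967 mL/hr = 1.478135 hr

1.5 hours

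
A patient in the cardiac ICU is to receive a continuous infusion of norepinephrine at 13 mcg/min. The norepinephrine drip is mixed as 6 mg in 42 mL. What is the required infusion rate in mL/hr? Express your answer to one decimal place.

5.5 mL/hr

13 mcg/min × 60 min/hr = 780 mcg/hr
Concentration = 6 mg ÷ 42 mL = 0.1428571 mg/mL = 142.8571 mcg/mL
Rate = 780 mcg/hr ÷ 142.8571 mcg/mL = 5.46 mL/hr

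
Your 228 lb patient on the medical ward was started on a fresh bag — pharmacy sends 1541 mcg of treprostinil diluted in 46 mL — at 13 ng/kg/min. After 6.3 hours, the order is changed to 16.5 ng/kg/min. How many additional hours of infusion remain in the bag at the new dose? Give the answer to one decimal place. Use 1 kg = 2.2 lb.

10.1 hours

Initial rate:
Weight = 228 lb ÷ 2.2 lb/kg = 103.6364 kg
Dose = 13 ng/kg/min × 103.6364 kg = 1347.273 ng/min
1347.273 ng/min × 60 min/hr = 80836.36 ng/hr
Concentration = 1541 mcg ÷ 46 mL = 33.5 mcg/mL = 33500 ng/mL
Rate = 80836.36 ng/hr ÷ 33500 ng/mL = 2.413026 mL/hr
Volume infused so far = 2.413026 mL/hr × 6.3 hr = 15.20206 mL
Volume remaining = 46 − 15.20206 = 30.79794 mL
New rate:
Dose = 16.5 ng/kg/min × 103.6364 kg = 1710 ng/min
1710 ng/min × 60 min/hr = 102600 ng/hr
Rate = 102600 ng/hr ÷ 33500 ng/mL = 3.062687 mL/hr
Time remaining = 30.79794 mL ÷ 3.062687 mL/hr = 10.05586 hr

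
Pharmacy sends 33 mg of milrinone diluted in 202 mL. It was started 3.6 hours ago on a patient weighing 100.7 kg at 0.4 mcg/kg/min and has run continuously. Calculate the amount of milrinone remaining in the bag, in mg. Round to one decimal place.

24.3 mg

Dose = 0.4 mcg/kg/min × 100.7 kg = 40.28 mcg/min
40.28 mcg/min × 60 min/hr = 2416.8 mcg/hr
Concentration = 33 mg ÷ 202 mL = 0.1633663 mg/mL = 163.3663 mcg/mL
Rate = 2416.8 mcg/hr ÷ 163.3663 mcg/mL = 14.79375 mL/hr
Volume infused = 14.79375 mL/hr × 3.6 hr = 53.25748 mL
Volume remaining = 202 − 53.25748 = 148.7425 mL
Drug remaining = 148.7425 mL × 163.3663 mcg/mL = 24299.52 mcg = 24.29952 mg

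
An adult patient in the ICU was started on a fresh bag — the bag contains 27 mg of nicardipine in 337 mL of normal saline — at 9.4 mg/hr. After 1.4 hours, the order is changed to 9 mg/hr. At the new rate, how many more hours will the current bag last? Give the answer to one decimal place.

Initial rate:
Concentration = 27 mg ÷ 337 mL = 0.08011869 mg/mL
Rate = 9.4 mg/hr ÷ 0.08011869 mg/mL = 117.3259 mL/hr
Volume infused so far = 117.3259 mL/hr × 1.4 hr = 164.2563 mL
Volume remaining = 337 − 164.2563 = 172.7437 mL
New rate:
Rate = 9 mg/hr ÷ 0.08011869 mg/mL = 112.3333 mL/hr
Time remaining = 172.7437 mL ÷ 112.3333 mL/hr = 1.537778 hr

1.5 hours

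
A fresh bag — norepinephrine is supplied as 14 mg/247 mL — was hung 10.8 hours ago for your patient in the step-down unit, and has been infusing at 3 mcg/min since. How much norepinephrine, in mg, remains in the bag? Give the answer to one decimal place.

12.1 mg

3 mcg/min × 60 min/hr = 180 mcg/hr
Concentration = 14 mg ÷ 247 mL = 0.05668016 mg/mL = 56.68016 mcg/mL
Rate = 180 mcg/hr ÷ 56.68016 mcg/mL = 3.175714 mL/hr
Volume infused = 3.175714 mL/hr × 10.8 hr = 34.29771 mL
Volume remaining = 247 − 34.29771 = 212.7023 mL
Drug remaining = 212.7023 mL × 56.68016 mcg/mL = 12056 mcg = 12.056 mg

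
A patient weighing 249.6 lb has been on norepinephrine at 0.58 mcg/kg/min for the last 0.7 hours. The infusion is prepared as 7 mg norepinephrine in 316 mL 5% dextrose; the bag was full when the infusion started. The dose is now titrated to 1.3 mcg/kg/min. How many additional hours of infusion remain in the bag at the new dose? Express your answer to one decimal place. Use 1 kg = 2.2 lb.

0.5 hours

Initial rate:
Weight = 249.6 lb ÷ 2.2 lb/kg = 113.4545 kg
Dose = 0.58 mcg/kg/min × 113.4545 kg = 65.80364 mcg/min
65.80364 mcg/min × 60 min/hr = 3948.218 mcg/hr
Concentration = 7 mg ÷ 316 mL = 0.0221519 mg/mL = 22.1519 mcg/mL
Rate = 3948.218 mcg/hr ÷ 22.1519 mcg/mL = 178.2338 mL/hr
Volume infused so far = 178.2338 mL/hr × 0.7 hr = 124.7637 mL
Volume remaining = 316 − 124.7637 = 191.2363 mL
New rate:
Dose = 1.3 mcg/kg/min × 113.4545 kg = 147.4909 mcg/min
147.4909 mcg/min × 60 min/hr = 8849.455 mcg/hr
Rate = 8849.455 mcg/hr ÷ 22.1519 mcg/mL = 399.4897 mL/hr
Time remaining = 191.2363 mL ÷ 399.4897 mL/hr = 0.4787015 hr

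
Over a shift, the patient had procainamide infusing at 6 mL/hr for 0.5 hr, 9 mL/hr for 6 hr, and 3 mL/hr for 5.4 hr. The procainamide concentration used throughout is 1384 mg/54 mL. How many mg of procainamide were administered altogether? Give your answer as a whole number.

Concentration = 1384 mg ÷ 54 mL = 25.62963 mg/mL
Stage 1: 6 mL/hr × 0.5 hr = 3 mL → 3 mL × 25.62963 mg/mL = 76.88889 mg
Stage 2: 9 mL/hr × 6 hr = 54 mL → 54 mL × 25.62963 mg/mL = 1384 mg
Stage 3: 3 mL/hr × 5.4 hr = 16.2 mL → 16.2 mL × 25.62963 mg/mL = 415.2 mg
Total = 76.88889 + 1384 + 415.2 = 1876.089 mg

1876 mg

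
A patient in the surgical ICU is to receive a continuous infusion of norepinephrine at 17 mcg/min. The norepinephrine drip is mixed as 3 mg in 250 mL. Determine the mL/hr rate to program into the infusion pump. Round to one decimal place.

85.0 mL/hr

17 mcg/min × 60 min/hr = 1020 mcg/hr
Concentration = 3 mg ÷ 250 mL = 0.012 mg/mL = 12 mcg/mL
Rate = 1020 mcg/hr ÷ 12 mcg/mL = 85 mL/hr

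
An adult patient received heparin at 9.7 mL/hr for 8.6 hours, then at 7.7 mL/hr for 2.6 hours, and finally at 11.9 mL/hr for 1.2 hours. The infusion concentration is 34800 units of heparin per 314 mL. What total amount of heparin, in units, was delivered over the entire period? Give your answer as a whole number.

Concentration = 34800 units ÷ 314 mL = 110.828 units/mL
Stage 1: 9.7 mL/hr × 8.6 hr = 83.42 mL → 83.42 mL × 110.828 units/mL = 9245.274 units
Stage 2: 7.7 mL/hr × 2.6 hr = 20.02 mL → 20.02 mL × 110.828 units/mL = 2218.777 units
Stage 3: 11.9 mL/hr × 1.2 hr = 14.28 mL → 14.28 mL × 110.828 units/mL = 1582.624 units
Total = 9245.274 + 2218.777 + 1582.624 = 13046.68 units

13047 units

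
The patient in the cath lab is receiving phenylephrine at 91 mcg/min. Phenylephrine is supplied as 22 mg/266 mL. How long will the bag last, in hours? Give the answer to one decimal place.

91 mcg/min × 60 min/hr = 5460 mcg/hr
Concentration = 22 mg ÷ 266 mL = 0.08270677 mg/mL = 82.70677 mcg/mL
Rate = 5460 mcg/hr ÷ 82.70677 mcg/mL = 66.01636 mL/hr
Duration = 266 mL ÷ 66.01636 mL/hr = 4.029304 hr

4.0 hours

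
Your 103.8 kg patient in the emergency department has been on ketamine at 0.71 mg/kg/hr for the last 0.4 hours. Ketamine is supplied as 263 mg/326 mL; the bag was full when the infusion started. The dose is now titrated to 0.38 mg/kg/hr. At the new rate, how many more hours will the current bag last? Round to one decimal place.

Initial rate:
Dose = 0.71 mg/kg/hr × 103.8 kg = 73.698 mg/hr
Concentration = 263 mg ÷ 326 mL = 0.8067485 mg/mL
Rate = 73.698 mg/hr ÷ 0.8067485 mg/mL = 91.35189 mL/hr
Volume infused so far = 91.35189 mL/hr × 0.4 hr = 36.54076 mL
Volume remaining = 326 − 36.54076 = 289.4592 mL
New rate:
Dose = 0.38 mg/kg/hr × 103.8 kg = 39.444 mg/hr
Rate = 39.444 mg/hr ÷ 0.8067485 mg/mL = 48.89256 mL/hr
Time remaining = 289.4592 mL ÷ 48.89256 mL/hr = 5.920312 hr

5.9 hours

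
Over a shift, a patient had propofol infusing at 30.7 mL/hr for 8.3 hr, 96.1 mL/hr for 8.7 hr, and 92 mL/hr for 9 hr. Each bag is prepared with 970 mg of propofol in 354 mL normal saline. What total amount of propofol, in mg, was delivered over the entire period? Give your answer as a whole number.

Concentration = 970 mg ÷ 354 mL = 2.740113 mg/mL
Stage 1: 30.7 mL/hr × 8.3 hr = 254.81 mL → 254.81 mL × 2.740113 mg/mL = 698.2082 mg
Stage 2: 96.1 mL/hr × 8.7 hr = 836.07 mL → 836.07 mL × 2.740113 mg/mL = 2290.926 mg
Stage 3: 92 mL/hr × 9 hr = 828 mL → 828 mL × 2.740113 mg/mL = 2268.814 mg
Total = 698.2082 + 2290.926 + 2268.814 = 5257.948 mg

5258 mg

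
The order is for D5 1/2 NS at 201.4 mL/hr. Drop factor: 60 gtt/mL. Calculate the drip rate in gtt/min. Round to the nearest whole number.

201 gtt/min

201.4 mL/hr ÷ 60 min/hr = 3.356667 mL/min
3.356667 mL/min × 60 gtt/mL = 201.4 gtt/min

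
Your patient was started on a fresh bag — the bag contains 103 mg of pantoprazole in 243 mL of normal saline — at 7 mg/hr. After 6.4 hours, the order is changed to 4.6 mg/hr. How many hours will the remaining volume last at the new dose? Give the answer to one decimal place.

Initial rate:
Concentration = 103 mg ÷ 243 mL = 0.4238683 mg/mL
Rate = 7 mg/hr ÷ 0.4238683 mg/mL = 16.51456 mL/hr
Volume infused so far = 16.51456 mL/hr × 6.4 hr = 105.6932 mL
Volume remaining = 243 − 105.6932 = 137.3068 mL
New rate:
Rate = 4.6 mg/hr ÷ 0.4238683 mg/mL = 10.85243 mL/hr
Time remaining = 137.3068 mL ÷ 10.85243 mL/hr = 12.65217 hr

12.7 hours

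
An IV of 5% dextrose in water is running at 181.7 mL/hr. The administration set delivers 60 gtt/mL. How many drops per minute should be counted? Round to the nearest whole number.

181.7 mL/hr ÷ 60 min/hr = 3.028333 mL/min
3.028333 mL/min × 60 gtt/mL = 181.7 gtt/min

182 gtt/min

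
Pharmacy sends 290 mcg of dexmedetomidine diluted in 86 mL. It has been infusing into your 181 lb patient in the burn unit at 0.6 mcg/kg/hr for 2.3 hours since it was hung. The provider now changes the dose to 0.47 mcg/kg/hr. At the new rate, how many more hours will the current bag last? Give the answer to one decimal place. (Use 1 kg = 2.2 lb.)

4.6 hours

Initial rate:
Weight = 181 lb ÷ 2.2 lb/kg = 82.27273 kg
Dose = 0.6 mcg/kg/hr × 82.27273 kg = 49.36364 mcg/hr
Concentration = 290 mcg ÷ 86 mL = 3.372093 mcg/mL
Rate = 49.36364 mcg/hr ÷ 3.372093 mcg/mL = 14.63887 mL/hr
Volume infused so far = 14.63887 mL/hr × 2.3 hr = 33.6694 mL
Volume remaining = 86 − 33.6694 = 52.3306 mL
New rate:
Dose = 0.47 mcg/kg/hr × 82.27273 kg = 38.66818 mcg/hr
Rate = 38.66818 mcg/hr ÷ 3.372093 mcg/mL = 11.46712 mL/hr
Time remaining = 52.3306 mL ÷ 11.46712 mL/hr = 4.563536 hr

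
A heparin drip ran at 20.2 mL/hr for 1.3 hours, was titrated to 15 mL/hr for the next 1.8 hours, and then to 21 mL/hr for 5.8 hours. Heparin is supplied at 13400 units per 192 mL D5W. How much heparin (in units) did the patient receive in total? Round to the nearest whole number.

Concentration = 13400 units ÷ 192 mL = 69.79167 units/mL
Stage 1: 20.2 mL/hr × 1.3 hr = 26.26 mL → 26.26 mL × 69.79167 units/mL = 1832.729 units
Stage 2: 15 mL/hr × 1.8 hr = 27 mL → 27 mL × 69.79167 units/mL = 1884.375 units
Stage 3: 21 mL/hr × 5.8 hr = 121.8 mL → 121.8 mL × 69.79167 units/mL = 8500.625 units
Total = 1832.729 + 1884.375 + 8500.625 = 12217.73 units

12218 units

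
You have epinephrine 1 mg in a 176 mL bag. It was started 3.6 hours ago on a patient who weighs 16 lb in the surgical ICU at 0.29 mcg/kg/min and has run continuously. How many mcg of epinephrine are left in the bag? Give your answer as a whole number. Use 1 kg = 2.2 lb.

544 mcg

Weight = 16 lb ÷ 2.2 lb/kg = 7.272727 kg
Dose = 0.29 mcg/kg/min × 7.272727 kg = 2.109091 mcg/min
2.109091 mcg/min × 60 min/hr = 126.5455 mcg/hr
Concentration = 1 mg ÷ 176 mL = 0.005681818 mg/mL = 5.681818 mcg/mL
Rate = 126.5455 mcg/hr ÷ 5.681818 mcg/mL = 22.272 mL/hr
Volume infused = 22.272 mL/hr × 3.6 hr = 80.1792 mL
Volume remaining = 176 − 80.1792 = 95.8208 mL
Drug remaining = 95.8208 mL × 5.681818 mcg/mL = 544.4364 mcg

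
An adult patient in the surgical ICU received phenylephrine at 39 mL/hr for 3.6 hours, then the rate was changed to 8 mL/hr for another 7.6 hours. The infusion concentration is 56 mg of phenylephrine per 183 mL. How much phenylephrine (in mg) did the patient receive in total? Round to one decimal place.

61.6 mg

Concentration = 56 mg ÷ 183 mL = 0.3060109 mg/mL
Stage 1: 39 mL/hr × 3.6 hr = 140.4 mL → 140.4 mL × 0.3060109 mg/mL = 42.96393 mg
Stage 2: 8 mL/hr × 7.6 hr = 60.8 mL → 60.8 mL × 0.3060109 mg/mL = 18.60546 mg
Total = 42.96393 + 18.60546 = 61.5694 mg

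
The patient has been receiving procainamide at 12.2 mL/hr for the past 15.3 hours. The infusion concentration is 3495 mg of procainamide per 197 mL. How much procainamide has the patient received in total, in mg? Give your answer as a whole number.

3312 mg

Concentration = 3495 mg ÷ 197 mL = 17.74112 mg/mL
Drug rate = 12.2 mL/hr × 17.74112 mg/mL = 216.4416 mg/hr
Total = 216.4416 mg/hr × 15.3 hr = 3311.557 mg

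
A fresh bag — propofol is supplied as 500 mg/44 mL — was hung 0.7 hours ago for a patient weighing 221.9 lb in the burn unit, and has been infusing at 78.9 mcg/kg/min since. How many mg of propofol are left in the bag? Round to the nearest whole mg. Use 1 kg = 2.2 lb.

166 mg

Weight = 221.9 lb ÷ 2.2 lb/kg = 100.8636 kg
Dose = 78.9 mcg/kg/min × 100.8636 kg = 7958.141 mcg/min
7958.141 mcg/min × 60 min/hr = 477488.5 mcg/hr
Concentration = 500 mg ÷ 44 mL = 11.36364 mg/mL = 11363.64 mcg/mL
Rate = 477488.5 mcg/hr ÷ 11363.64 mcg/mL = 42.01898 mL/hr
Volume infused = 42.01898 mL/hr × 0.7 hr = 29.41329 mL
Volume remaining = 44 − 29.41329 = 14.58671 mL
Drug remaining = 14.58671 mL × 11363.64 mcg/mL = 165758.1 mcg = 165.7581 mg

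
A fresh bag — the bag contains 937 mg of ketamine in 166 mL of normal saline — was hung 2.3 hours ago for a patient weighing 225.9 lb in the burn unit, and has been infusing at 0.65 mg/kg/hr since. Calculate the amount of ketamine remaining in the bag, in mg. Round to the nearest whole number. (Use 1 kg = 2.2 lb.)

Weight = 225.9 lb ÷ 2.2 lb/kg = 102.6818 kg
Dose = 0.65 mg/kg/hr × 102.6818 kg = 66.74318 mg/hr
Concentration = 937 mg ÷ 166 mL = 5.644578 mg/mL
Rate = 66.74318 mg/hr ÷ 5.644578 mg/mL = 11.8243 mL/hr
Volume infused = 11.8243 mL/hr × 2.3 hr = 27.19589 mL
Volume remaining = 166 − 27.19589 = 138.8041 mL
Drug remaining = 138.8041 mL × 5.644578 mg/mL = 783.4907 mg

783 mg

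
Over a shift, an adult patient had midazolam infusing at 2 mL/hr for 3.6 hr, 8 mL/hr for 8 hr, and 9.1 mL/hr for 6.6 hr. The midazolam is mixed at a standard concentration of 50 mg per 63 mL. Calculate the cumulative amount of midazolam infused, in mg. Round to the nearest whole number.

Concentration = 50 mg ÷ 63 mL = 0.7936508 mg/mL
Stage 1: 2 mL/hr × 3.6 hr = 7.2 mL → 7.2 mL × 0.7936508 mg/mL = 5.714286 mg
Stage 2: 8 mL/hr × 8 hr = 64 mL → 64 mL × 0.7936508 mg/mL = 50.79365 mg
Stage 3: 9.1 mL/hr × 6.6 hr = 60.06 mL → 60.06 mL × 0.7936508 mg/mL = 47.66667 mg
Total = 5.714286 + 50.79365 + 47.66667 = 104.1746 mg

104 mg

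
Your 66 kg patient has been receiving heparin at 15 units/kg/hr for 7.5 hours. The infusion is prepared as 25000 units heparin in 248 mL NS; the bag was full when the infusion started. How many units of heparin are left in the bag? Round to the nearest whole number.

Dose = 15 units/kg/hr × 66 kg = 990 units/hr
Concentration = 25000 units ÷ 248 mL = 100.8065 units/mL
Rate = 990 units/hr ÷ 100.8065 units/mL = 9.8208 mL/hr
Volume infused = 9.8208 mL/hr × 7.5 hr = 73.656 mL
Volume remaining = 248 − 73.656 = 174.344 mL
Drug remaining = 174.344 mL × 100.8065 units/mL = 17575 units

17575 units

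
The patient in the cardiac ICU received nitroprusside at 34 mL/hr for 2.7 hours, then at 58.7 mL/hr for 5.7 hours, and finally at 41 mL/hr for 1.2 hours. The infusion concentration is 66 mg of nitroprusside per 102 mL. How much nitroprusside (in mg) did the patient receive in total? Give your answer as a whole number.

308 mg

Concentration = 66 mg ÷ 102 mL = 0.6470588 mg/mL
Stage 1: 34 mL/hr × 2.7 hr = 91.8 mL → 91.8 mL × 0.6470588 mg/mL = 59.4 mg
Stage 2: 58.7 mL/hr × 5.7 hr = 334.59 mL → 334.59 mL × 0.6470588 mg/mL = 216.4994 mg
Stage 3: 41 mL/hr × 1.2 hr = 49.2 mL → 49.2 mL × 0.6470588 mg/mL = 31.83529 mg
Total = 59.4 + 216.4994 + 31.83529 = 307.7347 mg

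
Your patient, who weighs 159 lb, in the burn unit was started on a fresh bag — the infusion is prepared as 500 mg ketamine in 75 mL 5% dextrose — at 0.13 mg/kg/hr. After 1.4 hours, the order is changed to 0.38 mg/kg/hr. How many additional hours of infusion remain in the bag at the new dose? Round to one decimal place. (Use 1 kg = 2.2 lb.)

Initial rate:
Weight = 159 lb ÷ 2.2 lb/kg = 72.27273 kg
Dose = 0.13 mg/kg/hr × 72.27273 kg = 9.395455 mg/hr
Concentration = 500 mg ÷ 75 mL = 6.666667 mg/mL
Rate = 9.395455 mg/hr ÷ 6.666667 mg/mL = 1.409318 mL/hr
Volume infused so far = 1.409318 mL/hr × 1.4 hr = 1.973045 mL
Volume remaining = 75 − 1.973045 = 73.02695 mL
New rate:
Dose = 0.38 mg/kg/hr × 72.27273 kg = 27.46364 mg/hr
Rate = 27.46364 mg/hr ÷ 6.666667 mg/mL = 4.119545 mL/hr
Time remaining = 73.02695 mL ÷ 4.119545 mL/hr = 17.72694 hr

17.7 hours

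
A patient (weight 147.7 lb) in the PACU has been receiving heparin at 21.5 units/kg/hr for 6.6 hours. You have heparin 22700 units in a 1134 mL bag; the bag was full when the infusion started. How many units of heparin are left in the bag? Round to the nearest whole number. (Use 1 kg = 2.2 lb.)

Weight = 147.7 lb ÷ 2.2 lb/kg = 67.13636 kg
Dose = 21.5 units/kg/hr × 67.13636 kg = 1443.432 units/hr
Concentration = 22700 units ÷ 1134 mL = 20.01764 units/mL
Rate = 1443.432 units/hr ÷ 20.01764 units/mL = 72.108 mL/hr
Volume infused = 72.108 mL/hr × 6.6 hr = 475.9128 mL
Volume remaining = 1134 − 475.9128 = 658.0872 mL
Drug remaining = 658.0872 mL × 20.01764 units/mL = 13173.35 units

13173 units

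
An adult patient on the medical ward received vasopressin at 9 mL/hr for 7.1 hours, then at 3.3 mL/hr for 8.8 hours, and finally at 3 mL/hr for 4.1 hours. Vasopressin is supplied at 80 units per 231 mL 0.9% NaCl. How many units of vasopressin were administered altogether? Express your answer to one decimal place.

36.4 units

Concentration = 80 units ÷ 231 mL = 0.3463203 units/mL
Stage 1: 9 mL/hr × 7.1 hr = 63.9 mL → 63.9 mL × 0.3463203 units/mL = 22.12987 units
Stage 2: 3.3 mL/hr × 8.8 hr = 29.04 mL → 29.04 mL × 0.3463203 units/mL = 10.05714 units
Stage 3: 3 mL/hr × 4.1 hr = 12.3 mL → 12.3 mL × 0.3463203 units/mL = 4.25974 units
Total = 22.12987 + 10.05714 + 4.25974 = 36.44675 units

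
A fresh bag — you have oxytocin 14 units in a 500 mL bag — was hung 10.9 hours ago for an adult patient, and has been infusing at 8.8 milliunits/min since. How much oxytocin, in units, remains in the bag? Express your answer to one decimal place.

8.2 units

8.8 milliunits/min × 60 min/hr = 528 milliunits/hr
Concentration = 14 units ÷ 500 mL = 0.028 units/mL = 28 milliunits/mL
Rate = 528 milliunits/hr ÷ 28 milliunits/mL = 18.85714 mL/hr
Volume infused = 18.85714 mL/hr × 10.9 hr = 205.5429 mL
Volume remaining = 500 − 205.5429 = 294.4571 mL
Drug remaining = 294.4571 mL × 28 milliunits/mL = 8244.8 milliunits = 8.2448 units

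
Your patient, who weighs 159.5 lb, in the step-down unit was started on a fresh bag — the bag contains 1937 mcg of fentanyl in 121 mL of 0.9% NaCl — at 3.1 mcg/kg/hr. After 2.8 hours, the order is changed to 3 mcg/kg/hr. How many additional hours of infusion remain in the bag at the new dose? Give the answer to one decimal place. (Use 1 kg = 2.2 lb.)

Initial rate:
Weight = 159.5 lb ÷ 2.2 lb/kg = 72.5 kg
Dose = 3.1 mcg/kg/hr × 72.5 kg = 224.75 mcg/hr
Concentration = 1937 mcg ÷ 121 mL = 16.00826 mcg/mL
Rate = 224.75 mcg/hr ÷ 16.00826 mcg/mL = 14.03962 mL/hr
Volume infused so far = 14.03962 mL/hr × 2.8 hr = 39.31094 mL
Volume remaining = 121 − 39.31094 = 81.68906 mL
New rate:
Dose = 3 mcg/kg/hr × 72.5 kg = 217.5 mcg/hr
Rate = 217.5 mcg/hr ÷ 16.00826 mcg/mL = 13.58673 mL/hr
Time remaining = 81.68906 mL ÷ 13.58673 mL/hr = 6.012414 hr

6.0 hours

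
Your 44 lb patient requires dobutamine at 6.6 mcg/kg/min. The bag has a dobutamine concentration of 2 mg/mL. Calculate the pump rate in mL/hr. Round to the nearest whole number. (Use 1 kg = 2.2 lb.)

4 mL/hr

Weight = 44 lb ÷ 2.2 lb/kg = 20 kg
Dose = 6.6 mcg/kg/min × 20 kg = 132 mcg/min
132 mcg/min × 60 min/hr = 7920 mcg/hr
Concentration = 2 mg/mL = 2000 mcg/mL
Rate = 7920 mcg/hr ÷ 2000 mcg/mL = 3.96 mL/hr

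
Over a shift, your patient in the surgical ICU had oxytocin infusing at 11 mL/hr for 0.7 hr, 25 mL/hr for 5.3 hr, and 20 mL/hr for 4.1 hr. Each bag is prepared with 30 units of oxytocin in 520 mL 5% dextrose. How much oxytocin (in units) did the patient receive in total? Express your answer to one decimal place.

Concentration = 30 units ÷ 520 mL = 0.05769231 units/mL
Stage 1: 11 mL/hr × 0.7 hr = 7.7 mL → 7.7 mL × 0.05769231 units/mL = 0.4442308 units
Stage 2: 25 mL/hr × 5.3 hr = 132.5 mL → 132.5 mL × 0.05769231 units/mL = 7.644231 units
Stage 3: 20 mL/hr × 4.1 hr = 82 mL → 82 mL × 0.05769231 units/mL = 4.730769 units
Total = 0.4442308 + 7.644231 + 4.730769 = 12.81923 units

12.8 units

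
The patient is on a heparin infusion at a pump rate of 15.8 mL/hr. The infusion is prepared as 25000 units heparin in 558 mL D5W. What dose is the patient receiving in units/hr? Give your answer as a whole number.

708 units/hr

Concentration = 25000 units ÷ 558 mL = 44.80287 units/mL
Drug rate = 15.8 mL/hr × 44.80287 units/mL = 707.8853 units/hr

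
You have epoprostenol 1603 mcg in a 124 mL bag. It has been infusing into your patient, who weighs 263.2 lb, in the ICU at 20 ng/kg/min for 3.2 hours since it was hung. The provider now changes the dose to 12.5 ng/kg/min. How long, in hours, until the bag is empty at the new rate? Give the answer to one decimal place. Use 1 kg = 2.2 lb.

Initial rate:
Weight = 263.2 lb ÷ 2.2 lb/kg = 119.6364 kg
Dose = 20 ng/kg/min × 119.6364 kg = 2392.727 ng/min
2392.727 ng/min × 60 min/hr = 143563.6 ng/hr
Concentration = 1603 mcg ÷ 124 mL = 12.92742 mcg/mL = 12927.42 ng/mL
Rate = 143563.6 ng/hr ÷ 12927.42 ng/mL = 11.10536 mL/hr
Volume infused so far = 11.10536 mL/hr × 3.2 hr = 35.53715 mL
Volume remaining = 124 − 35.53715 = 88.46285 mL
New rate:
Dose = 12.5 ng/kg/min × 119.6364 kg = 1495.455 ng/min
1495.455 ng/min × 60 min/hr = 89727.27 ng/hr
Rate = 89727.27 ng/hr ÷ 12927.42 ng/mL = 6.94085 mL/hr
Time remaining = 88.46285 mL ÷ 6.94085 mL/hr = 12.74525 hr

12.7 hours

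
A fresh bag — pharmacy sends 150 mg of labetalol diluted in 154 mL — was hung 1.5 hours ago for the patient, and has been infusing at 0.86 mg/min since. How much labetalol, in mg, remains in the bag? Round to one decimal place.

0.86 mg/min × 60 min/hr = 51.6 mg/hr
Concentration = 150 mg ÷ 154 mL = 0.974026 mg/mL
Rate = 51.6 mg/hr ÷ 0.974026 mg/mL = 52.976 mL/hr
Volume infused = 52.976 mL/hr × 1.5 hr = 79.464 mL
Volume remaining = 154 − 79.464 = 74.536 mL
Drug remaining = 74.536 mL × 0.974026 mg/mL = 72.6 mg

72.6 mg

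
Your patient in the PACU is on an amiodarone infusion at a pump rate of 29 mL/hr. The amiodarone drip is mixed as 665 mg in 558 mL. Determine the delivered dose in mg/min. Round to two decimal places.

Concentration = 665 mg ÷ 558 mL = 1.191756 mg/mL
Drug rate = 29 mL/hr × 1.191756 mg/mL = 34.56093 mg/hr
34.56093 mg/hr ÷ 60 min/hr = 0.5760155 mg/min

0.58 mg/min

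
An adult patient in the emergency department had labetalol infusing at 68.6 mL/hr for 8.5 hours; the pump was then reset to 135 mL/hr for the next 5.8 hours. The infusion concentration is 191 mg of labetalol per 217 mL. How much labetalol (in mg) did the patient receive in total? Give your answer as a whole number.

1202 mg

Concentration = 191 mg ÷ 217 mL = 0.8801843 mg/mL
Stage 1: 68.6 mL/hr × 8.5 hr = 583.1 mL → 583.1 mL × 0.8801843 mg/mL = 513.2355 mg
Stage 2: 135 mL/hr × 5.8 hr = 783 mL → 783 mL × 0.8801843 mg/mL = 689.1843 mg
Total = 513.2355 + 689.1843 = 1202.42 mg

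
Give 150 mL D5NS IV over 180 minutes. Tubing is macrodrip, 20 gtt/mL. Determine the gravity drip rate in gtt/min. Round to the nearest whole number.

17 gtt/min

150 mL ÷ (180 min) = 0.8333333 mL/min
0.8333333 mL/min × 20 gtt/mL = 16.66667 gtt/min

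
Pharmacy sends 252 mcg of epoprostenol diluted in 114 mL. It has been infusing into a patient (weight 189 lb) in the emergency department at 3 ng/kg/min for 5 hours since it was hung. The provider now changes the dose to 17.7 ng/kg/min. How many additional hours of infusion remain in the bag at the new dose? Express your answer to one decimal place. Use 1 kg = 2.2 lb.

Initial rate:
Weight = 189 lb ÷ 2.2 lb/kg = 85.90909 kg
Dose = 3 ng/kg/min × 85.90909 kg = 257.7273 ng/min
257.7273 ng/min × 60 min/hr = 15463.64 ng/hr
Concentration = 252 mcg ÷ 114 mL = 2.210526 mcg/mL = 2210.526 ng/mL
Rate = 15463.64 ng/hr ÷ 2210.526 ng/mL = 6.995455 mL/hr
Volume infused so far = 6.995455 mL/hr × 5 hr = 34.97727 mL
Volume remaining = 114 − 34.97727 = 79.02273 mL
New rate:
Dose = 17.7 ng/kg/min × 85.90909 kg = 1520.591 ng/min
1520.591 ng/min × 60 min/hr = 91235.45 ng/hr
Rate = 91235.45 ng/hr ÷ 2210.526 ng/mL = 41.27318 mL/hr
Time remaining = 79.02273 mL ÷ 41.27318 mL/hr = 1.914626 hr

1.9 hours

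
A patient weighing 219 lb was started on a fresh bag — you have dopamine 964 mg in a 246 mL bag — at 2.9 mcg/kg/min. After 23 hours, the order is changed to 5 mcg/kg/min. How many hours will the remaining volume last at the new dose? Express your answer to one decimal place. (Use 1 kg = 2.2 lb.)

Initial rate:
Weight = 219 lb ÷ 2.2 lb/kg = 99.54545 kg
Dose = 2.9 mcg/kg/min × 99.54545 kg = 288.6818 mcg/min
288.6818 mcg/min × 60 min/hr = 17320.91 mcg/hr
Concentration = 964 mg ÷ 246 mL = 3.918699 mg/mL = 3918.699 mcg/mL
Rate = 17320.91 mcg/hr ÷ 3918.699 mcg/mL = 4.420066 mL/hr
Volume infused so far = 4.420066 mL/hr × 23 hr = 101.6615 mL
Volume remaining = 246 − 101.6615 = 144.3385 mL
New rate:
Dose = 5 mcg/kg/min × 99.54545 kg = 497.7273 mcg/min
497.7273 mcg/min × 60 min/hr = 29863.64 mcg/hr
Rate = 29863.64 mcg/hr ÷ 3918.699 mcg/mL = 7.620803 mL/hr
Time remaining = 144.3385 mL ÷ 7.620803 mL/hr = 18.94006 hr

18.9 hours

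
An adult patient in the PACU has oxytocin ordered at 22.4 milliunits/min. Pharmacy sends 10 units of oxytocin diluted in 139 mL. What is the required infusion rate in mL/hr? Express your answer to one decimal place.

18.7 mL/hr

22.4 milliunits/min × 60 min/hr = 1344 milliunits/hr
Concentration = 10 units ÷ 139 mL = 0.07194245 units/mL = 71.94245 milliunits/mL
Rate = 1344 milliunits/hr ÷ 71.94245 milliunits/mL = 18.6816 mL/hr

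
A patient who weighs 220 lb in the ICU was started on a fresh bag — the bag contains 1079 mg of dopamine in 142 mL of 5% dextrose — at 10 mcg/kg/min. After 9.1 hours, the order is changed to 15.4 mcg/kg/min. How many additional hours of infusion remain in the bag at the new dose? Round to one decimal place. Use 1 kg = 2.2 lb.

Initial rate:
Weight = 220 lb ÷ 2.2 lb/kg = 100 kg
Dose = 10 mcg/kg/min × 100 kg = 1000 mcg/min
1000 mcg/min × 60 min/hr = 60000 mcg/hr
Concentration = 1079 mg ÷ 142 mL = 7.598592 mg/mL = 7598.592 mcg/mL
Rate = 60000 mcg/hr ÷ 7598.592 mcg/mL = 7.8962 mL/hr
Volume infused so far = 7.8962 mL/hr × 9.1 hr = 71.85542 mL
Volume remaining = 142 − 71.85542 = 70.14458 mL
New rate:
Dose = 15.4 mcg/kg/min × 100 kg = 1540 mcg/min
1540 mcg/min × 60 min/hr = 92400 mcg/hr
Rate = 92400 mcg/hr ÷ 7598.592 mcg/mL = 12.16015 mL/hr
Time remaining = 70.14458 mL ÷ 12.16015 mL/hr = 5.768398 hr

5.8 hours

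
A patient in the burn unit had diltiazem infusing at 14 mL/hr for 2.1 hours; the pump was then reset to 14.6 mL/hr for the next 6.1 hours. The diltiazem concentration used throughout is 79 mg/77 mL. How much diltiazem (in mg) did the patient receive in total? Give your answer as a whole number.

Concentration = 79 mg ÷ 77 mL = 1.025974 mg/mL
Stage 1: 14 mL/hr × 2.1 hr = 29.4 mL → 29.4 mL × 1.025974 mg/mL = 30.16364 mg
Stage 2: 14.6 mL/hr × 6.1 hr = 89.06 mL → 89.06 mL × 1.025974 mg/mL = 91.37325 mg
Total = 30.16364 + 91.37325 = 121.5369 mg

122 mg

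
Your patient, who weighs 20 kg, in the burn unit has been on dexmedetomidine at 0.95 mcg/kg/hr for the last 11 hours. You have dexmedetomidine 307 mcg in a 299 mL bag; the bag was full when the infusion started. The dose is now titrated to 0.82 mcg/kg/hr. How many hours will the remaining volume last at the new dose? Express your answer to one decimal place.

Initial rate:
Dose = 0.95 mcg/kg/hr × 20 kg = 19 mcg/hr
Concentration = 307 mcg ÷ 299 mL = 1.026756 mcg/mL
Rate = 19 mcg/hr ÷ 1.026756 mcg/mL = 18.50489 mL/hr
Volume infused so far = 18.50489 mL/hr × 11 hr = 203.5537 mL
Volume remaining = 299 − 203.5537 = 95.44625 mL
New rate:
Dose = 0.82 mcg/kg/hr × 20 kg = 16.4 mcg/hr
Rate = 16.4 mcg/hr ÷ 1.026756 mcg/mL = 15.97264 mL/hr
Time remaining = 95.44625 mL ÷ 15.97264 mL/hr = 5.97561 hr

6.0 hours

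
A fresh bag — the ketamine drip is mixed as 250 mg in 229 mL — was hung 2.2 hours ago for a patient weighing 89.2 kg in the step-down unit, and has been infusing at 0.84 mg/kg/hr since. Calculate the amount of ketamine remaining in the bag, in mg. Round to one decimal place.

Dose = 0.84 mg/kg/hr × 89.2 kg = 74.928 mg/hr
Concentration = 250 mg ÷ 229 mL = 1.091703 mg/mL
Rate = 74.928 mg/hr ÷ 1.091703 mg/mL = 68.63405 mL/hr
Volume infused = 68.63405 mL/hr × 2.2 hr = 150.9949 mL
Volume remaining = 229 − 150.9949 = 78.00509 mL
Drug remaining = 78.00509 mL × 1.091703 mg/mL = 85.1584 mg

85.2 mg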